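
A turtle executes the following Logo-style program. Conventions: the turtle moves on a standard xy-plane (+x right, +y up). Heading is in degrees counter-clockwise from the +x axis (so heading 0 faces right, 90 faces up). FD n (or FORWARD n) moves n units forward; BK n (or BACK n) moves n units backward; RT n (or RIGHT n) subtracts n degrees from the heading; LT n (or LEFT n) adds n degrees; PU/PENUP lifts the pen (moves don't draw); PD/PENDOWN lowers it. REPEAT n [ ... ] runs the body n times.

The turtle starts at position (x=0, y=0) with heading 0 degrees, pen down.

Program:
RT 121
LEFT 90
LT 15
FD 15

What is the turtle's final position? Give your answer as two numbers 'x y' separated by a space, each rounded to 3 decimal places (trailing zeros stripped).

Answer: 14.419 -4.135

Derivation:
Executing turtle program step by step:
Start: pos=(0,0), heading=0, pen down
RT 121: heading 0 -> 239
LT 90: heading 239 -> 329
LT 15: heading 329 -> 344
FD 15: (0,0) -> (14.419,-4.135) [heading=344, draw]
Final: pos=(14.419,-4.135), heading=344, 1 segment(s) drawn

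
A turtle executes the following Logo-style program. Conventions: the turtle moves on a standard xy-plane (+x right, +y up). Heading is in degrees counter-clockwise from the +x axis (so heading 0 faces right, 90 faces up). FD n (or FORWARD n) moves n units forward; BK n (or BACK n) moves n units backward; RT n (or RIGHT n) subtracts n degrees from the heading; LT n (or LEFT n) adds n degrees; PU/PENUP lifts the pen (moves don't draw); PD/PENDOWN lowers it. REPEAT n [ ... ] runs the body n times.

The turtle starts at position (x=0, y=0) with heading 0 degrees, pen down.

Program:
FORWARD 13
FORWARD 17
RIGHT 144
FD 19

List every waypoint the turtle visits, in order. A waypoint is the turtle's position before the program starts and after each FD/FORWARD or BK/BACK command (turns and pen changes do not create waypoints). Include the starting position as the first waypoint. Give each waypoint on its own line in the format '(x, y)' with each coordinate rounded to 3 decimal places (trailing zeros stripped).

Executing turtle program step by step:
Start: pos=(0,0), heading=0, pen down
FD 13: (0,0) -> (13,0) [heading=0, draw]
FD 17: (13,0) -> (30,0) [heading=0, draw]
RT 144: heading 0 -> 216
FD 19: (30,0) -> (14.629,-11.168) [heading=216, draw]
Final: pos=(14.629,-11.168), heading=216, 3 segment(s) drawn
Waypoints (4 total):
(0, 0)
(13, 0)
(30, 0)
(14.629, -11.168)

Answer: (0, 0)
(13, 0)
(30, 0)
(14.629, -11.168)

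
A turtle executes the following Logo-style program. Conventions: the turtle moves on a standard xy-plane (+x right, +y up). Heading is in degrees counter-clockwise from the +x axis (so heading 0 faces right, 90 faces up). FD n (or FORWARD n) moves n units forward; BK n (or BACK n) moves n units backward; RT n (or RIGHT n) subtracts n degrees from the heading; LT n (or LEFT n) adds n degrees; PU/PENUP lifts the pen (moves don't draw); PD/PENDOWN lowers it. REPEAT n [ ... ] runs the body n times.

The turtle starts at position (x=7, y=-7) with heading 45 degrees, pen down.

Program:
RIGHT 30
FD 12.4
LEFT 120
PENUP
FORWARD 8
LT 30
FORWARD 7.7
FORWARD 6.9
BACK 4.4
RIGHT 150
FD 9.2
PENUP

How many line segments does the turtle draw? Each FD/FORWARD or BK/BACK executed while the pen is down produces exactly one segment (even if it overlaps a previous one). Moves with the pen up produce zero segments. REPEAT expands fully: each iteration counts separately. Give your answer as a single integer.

Executing turtle program step by step:
Start: pos=(7,-7), heading=45, pen down
RT 30: heading 45 -> 15
FD 12.4: (7,-7) -> (18.977,-3.791) [heading=15, draw]
LT 120: heading 15 -> 135
PU: pen up
FD 8: (18.977,-3.791) -> (13.321,1.866) [heading=135, move]
LT 30: heading 135 -> 165
FD 7.7: (13.321,1.866) -> (5.883,3.859) [heading=165, move]
FD 6.9: (5.883,3.859) -> (-0.782,5.645) [heading=165, move]
BK 4.4: (-0.782,5.645) -> (3.468,4.506) [heading=165, move]
RT 150: heading 165 -> 15
FD 9.2: (3.468,4.506) -> (12.355,6.887) [heading=15, move]
PU: pen up
Final: pos=(12.355,6.887), heading=15, 1 segment(s) drawn
Segments drawn: 1

Answer: 1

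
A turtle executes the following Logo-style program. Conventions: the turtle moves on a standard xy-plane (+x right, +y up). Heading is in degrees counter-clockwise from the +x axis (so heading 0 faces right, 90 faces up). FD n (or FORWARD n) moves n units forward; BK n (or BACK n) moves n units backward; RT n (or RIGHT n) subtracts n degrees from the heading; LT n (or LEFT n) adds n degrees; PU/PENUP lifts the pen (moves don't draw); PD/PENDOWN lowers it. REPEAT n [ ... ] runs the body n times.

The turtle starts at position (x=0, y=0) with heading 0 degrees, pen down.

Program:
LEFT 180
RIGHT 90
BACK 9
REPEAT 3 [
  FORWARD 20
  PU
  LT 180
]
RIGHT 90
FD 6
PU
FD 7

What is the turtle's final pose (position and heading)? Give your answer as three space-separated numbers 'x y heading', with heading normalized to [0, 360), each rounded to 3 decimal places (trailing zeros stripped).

Answer: -13 11 180

Derivation:
Executing turtle program step by step:
Start: pos=(0,0), heading=0, pen down
LT 180: heading 0 -> 180
RT 90: heading 180 -> 90
BK 9: (0,0) -> (0,-9) [heading=90, draw]
REPEAT 3 [
  -- iteration 1/3 --
  FD 20: (0,-9) -> (0,11) [heading=90, draw]
  PU: pen up
  LT 180: heading 90 -> 270
  -- iteration 2/3 --
  FD 20: (0,11) -> (0,-9) [heading=270, move]
  PU: pen up
  LT 180: heading 270 -> 90
  -- iteration 3/3 --
  FD 20: (0,-9) -> (0,11) [heading=90, move]
  PU: pen up
  LT 180: heading 90 -> 270
]
RT 90: heading 270 -> 180
FD 6: (0,11) -> (-6,11) [heading=180, move]
PU: pen up
FD 7: (-6,11) -> (-13,11) [heading=180, move]
Final: pos=(-13,11), heading=180, 2 segment(s) drawn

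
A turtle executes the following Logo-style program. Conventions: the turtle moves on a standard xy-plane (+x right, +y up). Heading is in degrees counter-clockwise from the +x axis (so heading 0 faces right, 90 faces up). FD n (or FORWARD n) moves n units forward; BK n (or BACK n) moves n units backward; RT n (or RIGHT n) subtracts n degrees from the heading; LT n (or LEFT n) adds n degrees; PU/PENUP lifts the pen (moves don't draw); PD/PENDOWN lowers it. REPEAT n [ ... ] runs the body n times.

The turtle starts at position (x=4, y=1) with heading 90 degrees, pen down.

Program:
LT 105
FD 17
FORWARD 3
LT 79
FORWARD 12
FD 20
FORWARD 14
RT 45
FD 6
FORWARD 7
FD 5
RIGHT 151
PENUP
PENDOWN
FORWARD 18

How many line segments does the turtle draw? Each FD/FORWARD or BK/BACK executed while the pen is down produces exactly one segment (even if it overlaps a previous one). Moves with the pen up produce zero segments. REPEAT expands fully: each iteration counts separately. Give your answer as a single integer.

Answer: 9

Derivation:
Executing turtle program step by step:
Start: pos=(4,1), heading=90, pen down
LT 105: heading 90 -> 195
FD 17: (4,1) -> (-12.421,-3.4) [heading=195, draw]
FD 3: (-12.421,-3.4) -> (-15.319,-4.176) [heading=195, draw]
LT 79: heading 195 -> 274
FD 12: (-15.319,-4.176) -> (-14.481,-16.147) [heading=274, draw]
FD 20: (-14.481,-16.147) -> (-13.086,-36.098) [heading=274, draw]
FD 14: (-13.086,-36.098) -> (-12.11,-50.064) [heading=274, draw]
RT 45: heading 274 -> 229
FD 6: (-12.11,-50.064) -> (-16.046,-54.593) [heading=229, draw]
FD 7: (-16.046,-54.593) -> (-20.638,-59.876) [heading=229, draw]
FD 5: (-20.638,-59.876) -> (-23.919,-63.649) [heading=229, draw]
RT 151: heading 229 -> 78
PU: pen up
PD: pen down
FD 18: (-23.919,-63.649) -> (-20.176,-46.042) [heading=78, draw]
Final: pos=(-20.176,-46.042), heading=78, 9 segment(s) drawn
Segments drawn: 9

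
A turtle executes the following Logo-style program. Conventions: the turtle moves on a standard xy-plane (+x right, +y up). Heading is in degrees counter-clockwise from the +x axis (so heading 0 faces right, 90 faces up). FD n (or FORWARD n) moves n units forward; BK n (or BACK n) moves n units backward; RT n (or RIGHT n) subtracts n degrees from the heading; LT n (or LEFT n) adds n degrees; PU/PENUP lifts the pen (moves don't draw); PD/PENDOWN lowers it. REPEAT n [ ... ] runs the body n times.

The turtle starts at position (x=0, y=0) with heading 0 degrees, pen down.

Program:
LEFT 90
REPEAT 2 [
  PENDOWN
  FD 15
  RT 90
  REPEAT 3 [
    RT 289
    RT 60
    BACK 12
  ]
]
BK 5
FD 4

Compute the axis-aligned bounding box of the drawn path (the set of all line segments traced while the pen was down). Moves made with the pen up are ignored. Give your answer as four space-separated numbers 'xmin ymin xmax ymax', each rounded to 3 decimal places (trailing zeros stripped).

Executing turtle program step by step:
Start: pos=(0,0), heading=0, pen down
LT 90: heading 0 -> 90
REPEAT 2 [
  -- iteration 1/2 --
  PD: pen down
  FD 15: (0,0) -> (0,15) [heading=90, draw]
  RT 90: heading 90 -> 0
  REPEAT 3 [
    -- iteration 1/3 --
    RT 289: heading 0 -> 71
    RT 60: heading 71 -> 11
    BK 12: (0,15) -> (-11.78,12.71) [heading=11, draw]
    -- iteration 2/3 --
    RT 289: heading 11 -> 82
    RT 60: heading 82 -> 22
    BK 12: (-11.78,12.71) -> (-22.906,8.215) [heading=22, draw]
    -- iteration 3/3 --
    RT 289: heading 22 -> 93
    RT 60: heading 93 -> 33
    BK 12: (-22.906,8.215) -> (-32.97,1.679) [heading=33, draw]
  ]
  -- iteration 2/2 --
  PD: pen down
  FD 15: (-32.97,1.679) -> (-20.39,9.849) [heading=33, draw]
  RT 90: heading 33 -> 303
  REPEAT 3 [
    -- iteration 1/3 --
    RT 289: heading 303 -> 14
    RT 60: heading 14 -> 314
    BK 12: (-20.39,9.849) -> (-28.726,18.481) [heading=314, draw]
    -- iteration 2/3 --
    RT 289: heading 314 -> 25
    RT 60: heading 25 -> 325
    BK 12: (-28.726,18.481) -> (-38.555,25.364) [heading=325, draw]
    -- iteration 3/3 --
    RT 289: heading 325 -> 36
    RT 60: heading 36 -> 336
    BK 12: (-38.555,25.364) -> (-49.518,30.245) [heading=336, draw]
  ]
]
BK 5: (-49.518,30.245) -> (-54.086,32.278) [heading=336, draw]
FD 4: (-54.086,32.278) -> (-50.432,30.652) [heading=336, draw]
Final: pos=(-50.432,30.652), heading=336, 10 segment(s) drawn

Segment endpoints: x in {-54.086, -50.432, -49.518, -38.555, -32.97, -28.726, -22.906, -20.39, -11.78, 0, 0}, y in {0, 1.679, 8.215, 9.849, 12.71, 15, 18.481, 25.364, 30.245, 30.652, 32.278}
xmin=-54.086, ymin=0, xmax=0, ymax=32.278

Answer: -54.086 0 0 32.278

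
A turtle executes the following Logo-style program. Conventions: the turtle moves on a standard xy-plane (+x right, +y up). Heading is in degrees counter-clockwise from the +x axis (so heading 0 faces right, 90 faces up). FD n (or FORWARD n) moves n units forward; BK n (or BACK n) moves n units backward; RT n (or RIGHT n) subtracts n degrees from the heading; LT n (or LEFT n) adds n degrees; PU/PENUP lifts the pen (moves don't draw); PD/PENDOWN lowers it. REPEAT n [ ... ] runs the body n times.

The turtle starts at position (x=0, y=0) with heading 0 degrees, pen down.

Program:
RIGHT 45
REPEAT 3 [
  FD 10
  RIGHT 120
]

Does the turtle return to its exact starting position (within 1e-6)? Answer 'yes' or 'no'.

Executing turtle program step by step:
Start: pos=(0,0), heading=0, pen down
RT 45: heading 0 -> 315
REPEAT 3 [
  -- iteration 1/3 --
  FD 10: (0,0) -> (7.071,-7.071) [heading=315, draw]
  RT 120: heading 315 -> 195
  -- iteration 2/3 --
  FD 10: (7.071,-7.071) -> (-2.588,-9.659) [heading=195, draw]
  RT 120: heading 195 -> 75
  -- iteration 3/3 --
  FD 10: (-2.588,-9.659) -> (0,0) [heading=75, draw]
  RT 120: heading 75 -> 315
]
Final: pos=(0,0), heading=315, 3 segment(s) drawn

Start position: (0, 0)
Final position: (0, 0)
Distance = 0; < 1e-6 -> CLOSED

Answer: yes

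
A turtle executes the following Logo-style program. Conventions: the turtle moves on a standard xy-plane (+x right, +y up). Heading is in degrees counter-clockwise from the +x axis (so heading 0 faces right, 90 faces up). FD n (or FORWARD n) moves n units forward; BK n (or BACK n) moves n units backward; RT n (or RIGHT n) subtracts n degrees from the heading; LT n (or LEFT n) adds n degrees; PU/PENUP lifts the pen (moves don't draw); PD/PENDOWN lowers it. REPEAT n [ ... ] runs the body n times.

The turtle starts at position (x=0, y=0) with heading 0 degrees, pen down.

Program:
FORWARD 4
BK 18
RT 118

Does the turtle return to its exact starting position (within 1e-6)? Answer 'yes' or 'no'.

Answer: no

Derivation:
Executing turtle program step by step:
Start: pos=(0,0), heading=0, pen down
FD 4: (0,0) -> (4,0) [heading=0, draw]
BK 18: (4,0) -> (-14,0) [heading=0, draw]
RT 118: heading 0 -> 242
Final: pos=(-14,0), heading=242, 2 segment(s) drawn

Start position: (0, 0)
Final position: (-14, 0)
Distance = 14; >= 1e-6 -> NOT closed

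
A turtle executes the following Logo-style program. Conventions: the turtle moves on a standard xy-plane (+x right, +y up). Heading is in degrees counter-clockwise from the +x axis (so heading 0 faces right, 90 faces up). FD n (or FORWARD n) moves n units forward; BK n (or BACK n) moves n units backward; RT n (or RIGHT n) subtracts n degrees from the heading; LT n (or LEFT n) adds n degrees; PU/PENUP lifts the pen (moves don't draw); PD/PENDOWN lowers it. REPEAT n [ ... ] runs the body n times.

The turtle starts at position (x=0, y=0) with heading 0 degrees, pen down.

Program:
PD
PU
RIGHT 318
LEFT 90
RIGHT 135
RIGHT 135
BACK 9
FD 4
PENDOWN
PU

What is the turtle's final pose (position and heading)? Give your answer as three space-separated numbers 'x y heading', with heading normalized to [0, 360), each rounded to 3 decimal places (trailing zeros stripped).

Answer: 3.716 3.346 222

Derivation:
Executing turtle program step by step:
Start: pos=(0,0), heading=0, pen down
PD: pen down
PU: pen up
RT 318: heading 0 -> 42
LT 90: heading 42 -> 132
RT 135: heading 132 -> 357
RT 135: heading 357 -> 222
BK 9: (0,0) -> (6.688,6.022) [heading=222, move]
FD 4: (6.688,6.022) -> (3.716,3.346) [heading=222, move]
PD: pen down
PU: pen up
Final: pos=(3.716,3.346), heading=222, 0 segment(s) drawn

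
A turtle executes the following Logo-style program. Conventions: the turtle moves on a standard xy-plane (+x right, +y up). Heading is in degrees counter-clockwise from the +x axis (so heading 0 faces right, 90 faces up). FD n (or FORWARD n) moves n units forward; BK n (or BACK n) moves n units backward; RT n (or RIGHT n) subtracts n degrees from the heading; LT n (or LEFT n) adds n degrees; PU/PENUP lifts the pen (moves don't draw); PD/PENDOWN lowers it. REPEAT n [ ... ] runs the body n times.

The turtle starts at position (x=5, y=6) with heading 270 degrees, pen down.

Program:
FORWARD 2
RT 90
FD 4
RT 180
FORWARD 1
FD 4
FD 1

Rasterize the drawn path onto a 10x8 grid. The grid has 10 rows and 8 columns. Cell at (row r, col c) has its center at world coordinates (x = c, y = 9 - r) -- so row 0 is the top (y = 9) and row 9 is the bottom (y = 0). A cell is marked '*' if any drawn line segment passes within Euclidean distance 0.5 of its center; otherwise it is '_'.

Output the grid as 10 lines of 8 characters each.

Segment 0: (5,6) -> (5,4)
Segment 1: (5,4) -> (1,4)
Segment 2: (1,4) -> (2,4)
Segment 3: (2,4) -> (6,4)
Segment 4: (6,4) -> (7,4)

Answer: ________
________
________
_____*__
_____*__
_*******
________
________
________
________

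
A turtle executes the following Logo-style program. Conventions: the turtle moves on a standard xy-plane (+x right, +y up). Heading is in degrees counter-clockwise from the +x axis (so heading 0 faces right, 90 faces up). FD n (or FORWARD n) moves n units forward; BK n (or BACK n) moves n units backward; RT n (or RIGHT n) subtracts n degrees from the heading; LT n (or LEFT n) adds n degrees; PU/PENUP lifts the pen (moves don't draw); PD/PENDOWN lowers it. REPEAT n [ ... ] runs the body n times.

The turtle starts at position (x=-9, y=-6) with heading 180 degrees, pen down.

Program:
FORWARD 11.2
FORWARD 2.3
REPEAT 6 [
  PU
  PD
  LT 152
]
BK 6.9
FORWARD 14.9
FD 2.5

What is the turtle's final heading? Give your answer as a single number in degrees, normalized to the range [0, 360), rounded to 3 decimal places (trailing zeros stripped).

Answer: 12

Derivation:
Executing turtle program step by step:
Start: pos=(-9,-6), heading=180, pen down
FD 11.2: (-9,-6) -> (-20.2,-6) [heading=180, draw]
FD 2.3: (-20.2,-6) -> (-22.5,-6) [heading=180, draw]
REPEAT 6 [
  -- iteration 1/6 --
  PU: pen up
  PD: pen down
  LT 152: heading 180 -> 332
  -- iteration 2/6 --
  PU: pen up
  PD: pen down
  LT 152: heading 332 -> 124
  -- iteration 3/6 --
  PU: pen up
  PD: pen down
  LT 152: heading 124 -> 276
  -- iteration 4/6 --
  PU: pen up
  PD: pen down
  LT 152: heading 276 -> 68
  -- iteration 5/6 --
  PU: pen up
  PD: pen down
  LT 152: heading 68 -> 220
  -- iteration 6/6 --
  PU: pen up
  PD: pen down
  LT 152: heading 220 -> 12
]
BK 6.9: (-22.5,-6) -> (-29.249,-7.435) [heading=12, draw]
FD 14.9: (-29.249,-7.435) -> (-14.675,-4.337) [heading=12, draw]
FD 2.5: (-14.675,-4.337) -> (-12.229,-3.817) [heading=12, draw]
Final: pos=(-12.229,-3.817), heading=12, 5 segment(s) drawn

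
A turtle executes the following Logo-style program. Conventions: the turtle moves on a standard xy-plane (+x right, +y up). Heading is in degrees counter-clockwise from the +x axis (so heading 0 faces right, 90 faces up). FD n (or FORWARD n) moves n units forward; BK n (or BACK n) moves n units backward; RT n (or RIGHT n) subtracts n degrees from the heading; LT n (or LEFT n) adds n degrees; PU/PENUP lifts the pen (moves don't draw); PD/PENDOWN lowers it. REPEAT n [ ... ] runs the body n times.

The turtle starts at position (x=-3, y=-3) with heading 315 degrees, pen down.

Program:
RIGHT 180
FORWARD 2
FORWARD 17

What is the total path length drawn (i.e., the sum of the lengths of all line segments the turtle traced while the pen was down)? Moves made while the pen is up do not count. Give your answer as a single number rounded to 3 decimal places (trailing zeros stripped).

Executing turtle program step by step:
Start: pos=(-3,-3), heading=315, pen down
RT 180: heading 315 -> 135
FD 2: (-3,-3) -> (-4.414,-1.586) [heading=135, draw]
FD 17: (-4.414,-1.586) -> (-16.435,10.435) [heading=135, draw]
Final: pos=(-16.435,10.435), heading=135, 2 segment(s) drawn

Segment lengths:
  seg 1: (-3,-3) -> (-4.414,-1.586), length = 2
  seg 2: (-4.414,-1.586) -> (-16.435,10.435), length = 17
Total = 19

Answer: 19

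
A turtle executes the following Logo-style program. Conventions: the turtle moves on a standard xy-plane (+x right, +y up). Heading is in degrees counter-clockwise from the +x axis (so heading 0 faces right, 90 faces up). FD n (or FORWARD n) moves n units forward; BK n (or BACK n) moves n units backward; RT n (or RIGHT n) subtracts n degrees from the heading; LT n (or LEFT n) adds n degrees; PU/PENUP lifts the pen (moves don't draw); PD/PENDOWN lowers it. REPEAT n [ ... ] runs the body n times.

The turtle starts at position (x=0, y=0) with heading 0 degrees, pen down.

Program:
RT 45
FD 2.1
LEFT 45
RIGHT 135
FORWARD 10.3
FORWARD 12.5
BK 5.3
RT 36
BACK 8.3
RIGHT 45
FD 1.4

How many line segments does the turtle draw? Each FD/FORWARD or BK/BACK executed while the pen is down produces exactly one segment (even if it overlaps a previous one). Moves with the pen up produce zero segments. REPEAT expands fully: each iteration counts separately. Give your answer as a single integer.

Executing turtle program step by step:
Start: pos=(0,0), heading=0, pen down
RT 45: heading 0 -> 315
FD 2.1: (0,0) -> (1.485,-1.485) [heading=315, draw]
LT 45: heading 315 -> 0
RT 135: heading 0 -> 225
FD 10.3: (1.485,-1.485) -> (-5.798,-8.768) [heading=225, draw]
FD 12.5: (-5.798,-8.768) -> (-14.637,-17.607) [heading=225, draw]
BK 5.3: (-14.637,-17.607) -> (-10.889,-13.859) [heading=225, draw]
RT 36: heading 225 -> 189
BK 8.3: (-10.889,-13.859) -> (-2.692,-12.561) [heading=189, draw]
RT 45: heading 189 -> 144
FD 1.4: (-2.692,-12.561) -> (-3.824,-11.738) [heading=144, draw]
Final: pos=(-3.824,-11.738), heading=144, 6 segment(s) drawn
Segments drawn: 6

Answer: 6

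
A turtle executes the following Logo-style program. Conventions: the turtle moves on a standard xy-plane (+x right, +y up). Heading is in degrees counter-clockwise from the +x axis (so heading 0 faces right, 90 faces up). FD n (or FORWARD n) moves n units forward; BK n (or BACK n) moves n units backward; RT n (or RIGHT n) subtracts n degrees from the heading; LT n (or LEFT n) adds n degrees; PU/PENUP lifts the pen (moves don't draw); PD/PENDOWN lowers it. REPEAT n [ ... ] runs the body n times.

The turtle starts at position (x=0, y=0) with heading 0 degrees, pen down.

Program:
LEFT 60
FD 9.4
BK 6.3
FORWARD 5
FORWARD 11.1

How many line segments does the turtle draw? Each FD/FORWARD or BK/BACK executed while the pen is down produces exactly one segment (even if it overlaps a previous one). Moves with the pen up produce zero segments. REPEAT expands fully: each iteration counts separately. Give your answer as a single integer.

Executing turtle program step by step:
Start: pos=(0,0), heading=0, pen down
LT 60: heading 0 -> 60
FD 9.4: (0,0) -> (4.7,8.141) [heading=60, draw]
BK 6.3: (4.7,8.141) -> (1.55,2.685) [heading=60, draw]
FD 5: (1.55,2.685) -> (4.05,7.015) [heading=60, draw]
FD 11.1: (4.05,7.015) -> (9.6,16.628) [heading=60, draw]
Final: pos=(9.6,16.628), heading=60, 4 segment(s) drawn
Segments drawn: 4

Answer: 4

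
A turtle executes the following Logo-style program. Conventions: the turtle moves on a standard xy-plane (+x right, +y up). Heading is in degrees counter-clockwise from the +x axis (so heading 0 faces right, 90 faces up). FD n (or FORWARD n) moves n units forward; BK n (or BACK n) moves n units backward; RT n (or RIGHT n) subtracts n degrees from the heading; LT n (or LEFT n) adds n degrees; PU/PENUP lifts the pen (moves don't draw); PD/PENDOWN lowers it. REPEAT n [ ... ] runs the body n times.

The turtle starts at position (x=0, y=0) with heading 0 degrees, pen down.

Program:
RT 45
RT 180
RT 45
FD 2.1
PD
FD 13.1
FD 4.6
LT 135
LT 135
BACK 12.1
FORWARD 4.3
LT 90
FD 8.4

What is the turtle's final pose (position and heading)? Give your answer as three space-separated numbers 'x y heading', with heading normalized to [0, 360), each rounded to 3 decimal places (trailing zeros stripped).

Executing turtle program step by step:
Start: pos=(0,0), heading=0, pen down
RT 45: heading 0 -> 315
RT 180: heading 315 -> 135
RT 45: heading 135 -> 90
FD 2.1: (0,0) -> (0,2.1) [heading=90, draw]
PD: pen down
FD 13.1: (0,2.1) -> (0,15.2) [heading=90, draw]
FD 4.6: (0,15.2) -> (0,19.8) [heading=90, draw]
LT 135: heading 90 -> 225
LT 135: heading 225 -> 0
BK 12.1: (0,19.8) -> (-12.1,19.8) [heading=0, draw]
FD 4.3: (-12.1,19.8) -> (-7.8,19.8) [heading=0, draw]
LT 90: heading 0 -> 90
FD 8.4: (-7.8,19.8) -> (-7.8,28.2) [heading=90, draw]
Final: pos=(-7.8,28.2), heading=90, 6 segment(s) drawn

Answer: -7.8 28.2 90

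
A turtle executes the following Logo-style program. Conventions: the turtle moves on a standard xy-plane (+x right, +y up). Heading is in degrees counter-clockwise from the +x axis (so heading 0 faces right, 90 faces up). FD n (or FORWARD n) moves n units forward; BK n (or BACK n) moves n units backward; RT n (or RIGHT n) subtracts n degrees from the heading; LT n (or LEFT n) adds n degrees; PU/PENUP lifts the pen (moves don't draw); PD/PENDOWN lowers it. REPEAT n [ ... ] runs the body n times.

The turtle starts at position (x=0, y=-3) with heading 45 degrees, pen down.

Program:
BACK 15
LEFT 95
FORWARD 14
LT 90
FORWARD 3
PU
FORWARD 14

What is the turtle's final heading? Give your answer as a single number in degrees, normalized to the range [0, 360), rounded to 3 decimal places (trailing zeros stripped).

Answer: 230

Derivation:
Executing turtle program step by step:
Start: pos=(0,-3), heading=45, pen down
BK 15: (0,-3) -> (-10.607,-13.607) [heading=45, draw]
LT 95: heading 45 -> 140
FD 14: (-10.607,-13.607) -> (-21.331,-4.608) [heading=140, draw]
LT 90: heading 140 -> 230
FD 3: (-21.331,-4.608) -> (-23.26,-6.906) [heading=230, draw]
PU: pen up
FD 14: (-23.26,-6.906) -> (-32.259,-17.63) [heading=230, move]
Final: pos=(-32.259,-17.63), heading=230, 3 segment(s) drawn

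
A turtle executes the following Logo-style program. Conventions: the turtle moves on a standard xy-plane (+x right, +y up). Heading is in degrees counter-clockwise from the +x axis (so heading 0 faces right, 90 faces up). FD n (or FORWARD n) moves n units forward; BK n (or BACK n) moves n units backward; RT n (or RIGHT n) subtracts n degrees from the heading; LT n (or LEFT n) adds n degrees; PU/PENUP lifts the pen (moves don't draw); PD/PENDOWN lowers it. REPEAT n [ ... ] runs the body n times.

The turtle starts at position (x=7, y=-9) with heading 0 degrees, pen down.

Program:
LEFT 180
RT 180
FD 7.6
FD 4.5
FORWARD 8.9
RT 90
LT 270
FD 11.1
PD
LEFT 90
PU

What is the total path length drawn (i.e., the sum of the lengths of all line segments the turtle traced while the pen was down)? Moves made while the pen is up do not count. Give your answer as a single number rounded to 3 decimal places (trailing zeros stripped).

Executing turtle program step by step:
Start: pos=(7,-9), heading=0, pen down
LT 180: heading 0 -> 180
RT 180: heading 180 -> 0
FD 7.6: (7,-9) -> (14.6,-9) [heading=0, draw]
FD 4.5: (14.6,-9) -> (19.1,-9) [heading=0, draw]
FD 8.9: (19.1,-9) -> (28,-9) [heading=0, draw]
RT 90: heading 0 -> 270
LT 270: heading 270 -> 180
FD 11.1: (28,-9) -> (16.9,-9) [heading=180, draw]
PD: pen down
LT 90: heading 180 -> 270
PU: pen up
Final: pos=(16.9,-9), heading=270, 4 segment(s) drawn

Segment lengths:
  seg 1: (7,-9) -> (14.6,-9), length = 7.6
  seg 2: (14.6,-9) -> (19.1,-9), length = 4.5
  seg 3: (19.1,-9) -> (28,-9), length = 8.9
  seg 4: (28,-9) -> (16.9,-9), length = 11.1
Total = 32.1

Answer: 32.1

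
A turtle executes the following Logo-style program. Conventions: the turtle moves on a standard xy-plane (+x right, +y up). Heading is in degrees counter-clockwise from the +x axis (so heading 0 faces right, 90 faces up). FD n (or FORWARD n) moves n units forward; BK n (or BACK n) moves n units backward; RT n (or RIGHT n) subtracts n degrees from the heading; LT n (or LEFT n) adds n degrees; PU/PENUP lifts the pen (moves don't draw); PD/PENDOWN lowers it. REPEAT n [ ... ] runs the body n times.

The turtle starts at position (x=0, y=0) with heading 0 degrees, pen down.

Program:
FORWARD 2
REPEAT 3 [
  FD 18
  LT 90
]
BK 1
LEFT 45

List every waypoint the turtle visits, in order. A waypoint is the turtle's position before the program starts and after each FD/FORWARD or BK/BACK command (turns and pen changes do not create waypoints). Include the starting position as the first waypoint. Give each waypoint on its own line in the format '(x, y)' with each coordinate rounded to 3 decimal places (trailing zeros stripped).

Answer: (0, 0)
(2, 0)
(20, 0)
(20, 18)
(2, 18)
(2, 19)

Derivation:
Executing turtle program step by step:
Start: pos=(0,0), heading=0, pen down
FD 2: (0,0) -> (2,0) [heading=0, draw]
REPEAT 3 [
  -- iteration 1/3 --
  FD 18: (2,0) -> (20,0) [heading=0, draw]
  LT 90: heading 0 -> 90
  -- iteration 2/3 --
  FD 18: (20,0) -> (20,18) [heading=90, draw]
  LT 90: heading 90 -> 180
  -- iteration 3/3 --
  FD 18: (20,18) -> (2,18) [heading=180, draw]
  LT 90: heading 180 -> 270
]
BK 1: (2,18) -> (2,19) [heading=270, draw]
LT 45: heading 270 -> 315
Final: pos=(2,19), heading=315, 5 segment(s) drawn
Waypoints (6 total):
(0, 0)
(2, 0)
(20, 0)
(20, 18)
(2, 18)
(2, 19)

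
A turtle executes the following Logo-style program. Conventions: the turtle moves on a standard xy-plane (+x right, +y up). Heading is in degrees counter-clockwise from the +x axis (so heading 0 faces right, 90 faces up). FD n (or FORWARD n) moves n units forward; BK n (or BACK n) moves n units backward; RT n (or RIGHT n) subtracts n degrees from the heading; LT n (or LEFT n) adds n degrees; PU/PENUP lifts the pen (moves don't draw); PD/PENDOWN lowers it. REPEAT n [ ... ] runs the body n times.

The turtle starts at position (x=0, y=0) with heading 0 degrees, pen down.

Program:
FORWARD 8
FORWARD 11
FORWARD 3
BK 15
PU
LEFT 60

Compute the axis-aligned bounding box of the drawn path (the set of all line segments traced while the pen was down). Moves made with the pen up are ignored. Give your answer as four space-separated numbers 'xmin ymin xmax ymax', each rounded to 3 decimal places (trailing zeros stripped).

Executing turtle program step by step:
Start: pos=(0,0), heading=0, pen down
FD 8: (0,0) -> (8,0) [heading=0, draw]
FD 11: (8,0) -> (19,0) [heading=0, draw]
FD 3: (19,0) -> (22,0) [heading=0, draw]
BK 15: (22,0) -> (7,0) [heading=0, draw]
PU: pen up
LT 60: heading 0 -> 60
Final: pos=(7,0), heading=60, 4 segment(s) drawn

Segment endpoints: x in {0, 7, 8, 19, 22}, y in {0}
xmin=0, ymin=0, xmax=22, ymax=0

Answer: 0 0 22 0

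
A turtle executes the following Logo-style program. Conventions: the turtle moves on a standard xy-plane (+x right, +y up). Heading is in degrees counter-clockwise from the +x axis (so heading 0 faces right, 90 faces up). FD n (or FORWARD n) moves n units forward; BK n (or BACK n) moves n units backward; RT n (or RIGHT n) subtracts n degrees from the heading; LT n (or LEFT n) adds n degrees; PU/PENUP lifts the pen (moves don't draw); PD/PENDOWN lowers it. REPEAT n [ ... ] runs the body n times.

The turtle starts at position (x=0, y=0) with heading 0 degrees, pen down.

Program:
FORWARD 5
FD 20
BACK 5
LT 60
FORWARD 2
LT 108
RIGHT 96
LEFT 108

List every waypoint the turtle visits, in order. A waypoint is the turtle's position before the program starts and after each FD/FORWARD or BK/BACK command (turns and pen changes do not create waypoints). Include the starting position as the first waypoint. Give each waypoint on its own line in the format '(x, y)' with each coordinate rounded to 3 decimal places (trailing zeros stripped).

Executing turtle program step by step:
Start: pos=(0,0), heading=0, pen down
FD 5: (0,0) -> (5,0) [heading=0, draw]
FD 20: (5,0) -> (25,0) [heading=0, draw]
BK 5: (25,0) -> (20,0) [heading=0, draw]
LT 60: heading 0 -> 60
FD 2: (20,0) -> (21,1.732) [heading=60, draw]
LT 108: heading 60 -> 168
RT 96: heading 168 -> 72
LT 108: heading 72 -> 180
Final: pos=(21,1.732), heading=180, 4 segment(s) drawn
Waypoints (5 total):
(0, 0)
(5, 0)
(25, 0)
(20, 0)
(21, 1.732)

Answer: (0, 0)
(5, 0)
(25, 0)
(20, 0)
(21, 1.732)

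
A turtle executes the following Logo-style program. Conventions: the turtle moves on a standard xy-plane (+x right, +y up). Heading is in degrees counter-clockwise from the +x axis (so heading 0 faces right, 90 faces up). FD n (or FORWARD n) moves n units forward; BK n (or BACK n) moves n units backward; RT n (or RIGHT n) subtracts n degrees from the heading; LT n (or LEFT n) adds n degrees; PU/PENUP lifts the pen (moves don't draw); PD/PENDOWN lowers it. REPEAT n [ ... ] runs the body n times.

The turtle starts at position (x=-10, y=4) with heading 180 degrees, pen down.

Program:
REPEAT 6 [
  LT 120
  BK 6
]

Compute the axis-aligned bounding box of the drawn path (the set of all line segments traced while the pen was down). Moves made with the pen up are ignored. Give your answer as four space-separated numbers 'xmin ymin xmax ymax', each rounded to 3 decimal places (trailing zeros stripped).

Answer: -16 4 -10 9.196

Derivation:
Executing turtle program step by step:
Start: pos=(-10,4), heading=180, pen down
REPEAT 6 [
  -- iteration 1/6 --
  LT 120: heading 180 -> 300
  BK 6: (-10,4) -> (-13,9.196) [heading=300, draw]
  -- iteration 2/6 --
  LT 120: heading 300 -> 60
  BK 6: (-13,9.196) -> (-16,4) [heading=60, draw]
  -- iteration 3/6 --
  LT 120: heading 60 -> 180
  BK 6: (-16,4) -> (-10,4) [heading=180, draw]
  -- iteration 4/6 --
  LT 120: heading 180 -> 300
  BK 6: (-10,4) -> (-13,9.196) [heading=300, draw]
  -- iteration 5/6 --
  LT 120: heading 300 -> 60
  BK 6: (-13,9.196) -> (-16,4) [heading=60, draw]
  -- iteration 6/6 --
  LT 120: heading 60 -> 180
  BK 6: (-16,4) -> (-10,4) [heading=180, draw]
]
Final: pos=(-10,4), heading=180, 6 segment(s) drawn

Segment endpoints: x in {-16, -16, -13, -13, -10, -10, -10}, y in {4, 4, 4, 4, 9.196}
xmin=-16, ymin=4, xmax=-10, ymax=9.196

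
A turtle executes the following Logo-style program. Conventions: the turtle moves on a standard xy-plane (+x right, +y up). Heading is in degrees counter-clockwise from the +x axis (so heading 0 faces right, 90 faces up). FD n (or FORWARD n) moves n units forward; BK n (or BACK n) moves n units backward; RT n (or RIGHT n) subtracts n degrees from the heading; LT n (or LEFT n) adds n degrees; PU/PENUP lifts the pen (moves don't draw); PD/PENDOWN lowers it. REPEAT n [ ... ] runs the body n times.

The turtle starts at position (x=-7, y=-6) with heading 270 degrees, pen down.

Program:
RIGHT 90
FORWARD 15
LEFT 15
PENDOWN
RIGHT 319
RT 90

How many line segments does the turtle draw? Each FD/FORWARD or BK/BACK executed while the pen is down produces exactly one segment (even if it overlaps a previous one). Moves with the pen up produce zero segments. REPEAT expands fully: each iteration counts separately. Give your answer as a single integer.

Executing turtle program step by step:
Start: pos=(-7,-6), heading=270, pen down
RT 90: heading 270 -> 180
FD 15: (-7,-6) -> (-22,-6) [heading=180, draw]
LT 15: heading 180 -> 195
PD: pen down
RT 319: heading 195 -> 236
RT 90: heading 236 -> 146
Final: pos=(-22,-6), heading=146, 1 segment(s) drawn
Segments drawn: 1

Answer: 1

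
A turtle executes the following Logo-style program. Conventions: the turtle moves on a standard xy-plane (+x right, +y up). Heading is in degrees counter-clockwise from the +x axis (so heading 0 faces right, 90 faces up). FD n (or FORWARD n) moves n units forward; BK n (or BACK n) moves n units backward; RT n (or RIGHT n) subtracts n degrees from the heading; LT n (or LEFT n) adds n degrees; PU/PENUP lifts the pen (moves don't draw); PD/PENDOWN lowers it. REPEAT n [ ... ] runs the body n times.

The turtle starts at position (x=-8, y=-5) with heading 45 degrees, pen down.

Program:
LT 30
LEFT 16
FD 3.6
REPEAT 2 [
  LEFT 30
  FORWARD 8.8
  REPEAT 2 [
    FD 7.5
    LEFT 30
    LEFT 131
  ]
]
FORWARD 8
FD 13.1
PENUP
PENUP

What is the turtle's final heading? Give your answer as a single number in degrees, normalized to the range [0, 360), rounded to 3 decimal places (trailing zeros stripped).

Executing turtle program step by step:
Start: pos=(-8,-5), heading=45, pen down
LT 30: heading 45 -> 75
LT 16: heading 75 -> 91
FD 3.6: (-8,-5) -> (-8.063,-1.401) [heading=91, draw]
REPEAT 2 [
  -- iteration 1/2 --
  LT 30: heading 91 -> 121
  FD 8.8: (-8.063,-1.401) -> (-12.595,6.143) [heading=121, draw]
  REPEAT 2 [
    -- iteration 1/2 --
    FD 7.5: (-12.595,6.143) -> (-16.458,12.571) [heading=121, draw]
    LT 30: heading 121 -> 151
    LT 131: heading 151 -> 282
    -- iteration 2/2 --
    FD 7.5: (-16.458,12.571) -> (-14.899,5.235) [heading=282, draw]
    LT 30: heading 282 -> 312
    LT 131: heading 312 -> 83
  ]
  -- iteration 2/2 --
  LT 30: heading 83 -> 113
  FD 8.8: (-14.899,5.235) -> (-18.337,13.336) [heading=113, draw]
  REPEAT 2 [
    -- iteration 1/2 --
    FD 7.5: (-18.337,13.336) -> (-21.268,20.239) [heading=113, draw]
    LT 30: heading 113 -> 143
    LT 131: heading 143 -> 274
    -- iteration 2/2 --
    FD 7.5: (-21.268,20.239) -> (-20.744,12.758) [heading=274, draw]
    LT 30: heading 274 -> 304
    LT 131: heading 304 -> 75
  ]
]
FD 8: (-20.744,12.758) -> (-18.674,20.485) [heading=75, draw]
FD 13.1: (-18.674,20.485) -> (-15.283,33.139) [heading=75, draw]
PU: pen up
PU: pen up
Final: pos=(-15.283,33.139), heading=75, 9 segment(s) drawn

Answer: 75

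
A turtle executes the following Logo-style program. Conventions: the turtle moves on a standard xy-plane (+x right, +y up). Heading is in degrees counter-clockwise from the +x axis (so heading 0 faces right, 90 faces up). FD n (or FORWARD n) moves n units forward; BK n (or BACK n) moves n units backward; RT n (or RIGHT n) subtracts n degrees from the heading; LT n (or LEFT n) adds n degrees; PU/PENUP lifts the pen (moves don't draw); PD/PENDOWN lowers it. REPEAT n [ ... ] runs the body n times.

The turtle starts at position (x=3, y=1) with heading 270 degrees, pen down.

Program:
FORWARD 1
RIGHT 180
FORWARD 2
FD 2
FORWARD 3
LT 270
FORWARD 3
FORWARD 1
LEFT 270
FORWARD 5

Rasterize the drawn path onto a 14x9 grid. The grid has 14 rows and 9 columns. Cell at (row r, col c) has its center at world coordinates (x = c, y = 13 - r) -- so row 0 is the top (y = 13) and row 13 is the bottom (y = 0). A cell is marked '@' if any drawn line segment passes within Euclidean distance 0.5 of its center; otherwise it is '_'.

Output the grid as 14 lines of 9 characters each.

Answer: _________
_________
_________
_________
_________
_________
___@@@@@_
___@___@_
___@___@_
___@___@_
___@___@_
___@___@_
___@_____
___@_____

Derivation:
Segment 0: (3,1) -> (3,0)
Segment 1: (3,0) -> (3,2)
Segment 2: (3,2) -> (3,4)
Segment 3: (3,4) -> (3,7)
Segment 4: (3,7) -> (6,7)
Segment 5: (6,7) -> (7,7)
Segment 6: (7,7) -> (7,2)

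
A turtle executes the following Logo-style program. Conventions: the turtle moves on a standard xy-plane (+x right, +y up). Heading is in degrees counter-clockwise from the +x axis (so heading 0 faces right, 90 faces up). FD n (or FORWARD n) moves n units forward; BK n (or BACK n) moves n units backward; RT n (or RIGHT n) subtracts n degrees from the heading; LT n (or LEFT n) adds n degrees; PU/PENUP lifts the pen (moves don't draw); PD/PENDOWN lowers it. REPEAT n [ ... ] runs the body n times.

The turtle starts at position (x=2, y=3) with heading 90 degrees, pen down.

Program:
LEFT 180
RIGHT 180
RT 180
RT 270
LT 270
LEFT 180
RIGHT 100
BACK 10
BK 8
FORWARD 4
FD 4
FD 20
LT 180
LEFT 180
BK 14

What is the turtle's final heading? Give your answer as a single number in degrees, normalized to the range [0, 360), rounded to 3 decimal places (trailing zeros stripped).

Answer: 350

Derivation:
Executing turtle program step by step:
Start: pos=(2,3), heading=90, pen down
LT 180: heading 90 -> 270
RT 180: heading 270 -> 90
RT 180: heading 90 -> 270
RT 270: heading 270 -> 0
LT 270: heading 0 -> 270
LT 180: heading 270 -> 90
RT 100: heading 90 -> 350
BK 10: (2,3) -> (-7.848,4.736) [heading=350, draw]
BK 8: (-7.848,4.736) -> (-15.727,6.126) [heading=350, draw]
FD 4: (-15.727,6.126) -> (-11.787,5.431) [heading=350, draw]
FD 4: (-11.787,5.431) -> (-7.848,4.736) [heading=350, draw]
FD 20: (-7.848,4.736) -> (11.848,1.264) [heading=350, draw]
LT 180: heading 350 -> 170
LT 180: heading 170 -> 350
BK 14: (11.848,1.264) -> (-1.939,3.695) [heading=350, draw]
Final: pos=(-1.939,3.695), heading=350, 6 segment(s) drawn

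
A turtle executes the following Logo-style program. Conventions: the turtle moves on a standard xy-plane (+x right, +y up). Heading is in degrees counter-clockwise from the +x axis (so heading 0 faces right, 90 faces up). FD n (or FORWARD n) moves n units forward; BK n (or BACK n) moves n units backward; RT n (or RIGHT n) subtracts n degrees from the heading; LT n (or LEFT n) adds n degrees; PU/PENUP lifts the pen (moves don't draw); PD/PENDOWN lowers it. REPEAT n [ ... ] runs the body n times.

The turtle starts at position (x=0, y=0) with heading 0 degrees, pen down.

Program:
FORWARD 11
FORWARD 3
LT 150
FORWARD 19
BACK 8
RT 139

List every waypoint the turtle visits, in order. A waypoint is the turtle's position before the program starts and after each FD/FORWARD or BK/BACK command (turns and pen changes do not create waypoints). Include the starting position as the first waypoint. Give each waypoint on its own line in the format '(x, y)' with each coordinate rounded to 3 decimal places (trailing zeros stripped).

Executing turtle program step by step:
Start: pos=(0,0), heading=0, pen down
FD 11: (0,0) -> (11,0) [heading=0, draw]
FD 3: (11,0) -> (14,0) [heading=0, draw]
LT 150: heading 0 -> 150
FD 19: (14,0) -> (-2.454,9.5) [heading=150, draw]
BK 8: (-2.454,9.5) -> (4.474,5.5) [heading=150, draw]
RT 139: heading 150 -> 11
Final: pos=(4.474,5.5), heading=11, 4 segment(s) drawn
Waypoints (5 total):
(0, 0)
(11, 0)
(14, 0)
(-2.454, 9.5)
(4.474, 5.5)

Answer: (0, 0)
(11, 0)
(14, 0)
(-2.454, 9.5)
(4.474, 5.5)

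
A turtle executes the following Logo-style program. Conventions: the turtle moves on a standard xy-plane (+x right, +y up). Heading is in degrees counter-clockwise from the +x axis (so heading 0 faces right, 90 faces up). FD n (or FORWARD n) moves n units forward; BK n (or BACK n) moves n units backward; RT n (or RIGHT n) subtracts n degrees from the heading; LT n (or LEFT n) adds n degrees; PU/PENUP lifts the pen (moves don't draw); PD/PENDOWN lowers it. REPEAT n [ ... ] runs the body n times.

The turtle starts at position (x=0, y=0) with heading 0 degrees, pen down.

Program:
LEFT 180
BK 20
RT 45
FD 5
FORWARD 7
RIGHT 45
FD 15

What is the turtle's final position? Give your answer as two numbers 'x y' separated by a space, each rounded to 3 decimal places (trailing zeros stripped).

Answer: 11.515 23.485

Derivation:
Executing turtle program step by step:
Start: pos=(0,0), heading=0, pen down
LT 180: heading 0 -> 180
BK 20: (0,0) -> (20,0) [heading=180, draw]
RT 45: heading 180 -> 135
FD 5: (20,0) -> (16.464,3.536) [heading=135, draw]
FD 7: (16.464,3.536) -> (11.515,8.485) [heading=135, draw]
RT 45: heading 135 -> 90
FD 15: (11.515,8.485) -> (11.515,23.485) [heading=90, draw]
Final: pos=(11.515,23.485), heading=90, 4 segment(s) drawn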